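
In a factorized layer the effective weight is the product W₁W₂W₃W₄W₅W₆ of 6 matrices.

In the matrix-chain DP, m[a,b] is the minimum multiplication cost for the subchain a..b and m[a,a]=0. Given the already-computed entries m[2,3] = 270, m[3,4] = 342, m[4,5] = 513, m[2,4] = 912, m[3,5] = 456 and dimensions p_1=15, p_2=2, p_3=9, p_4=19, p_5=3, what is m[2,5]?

546

m[2,5] = min over k∈[2,4] of m[2,k]+m[k+1,5]+p_{1}·p_k·p_{5}.
k=2: 0 + 456 + 15·2·3 = 546; k=3: 270 + 513 + 15·9·3 = 1188; k=4: 912 + 0 + 15·19·3 = 1767.
Minimum: 546 at k=2.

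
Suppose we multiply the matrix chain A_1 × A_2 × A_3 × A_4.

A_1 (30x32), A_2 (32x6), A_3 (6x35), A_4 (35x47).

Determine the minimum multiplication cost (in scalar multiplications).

24090

Adjacent pairs: A_1A_2 = 30·32·6 = 5760; A_2A_3 = 32·6·35 = 6720; A_3A_4 = 6·35·47 = 9870.
Length 3: A_1..A_3: k=1: 0+6720+30·32·35=40320; k=2: 5760+0+30·6·35=12060 → min 12060 | A_2..A_4: k=2: 0+9870+32·6·47=18894; k=3: 6720+0+32·35·47=59360 → min 18894.
Length 4: A_1..A_4: k=1: 0+18894+30·32·47=64014; k=2: 5760+9870+30·6·47=24090; k=3: 12060+0+30·35·47=61410 → min 24090.
Optimal order: ((A_1 × A_2) × (A_3 × A_4)) with cost 24090.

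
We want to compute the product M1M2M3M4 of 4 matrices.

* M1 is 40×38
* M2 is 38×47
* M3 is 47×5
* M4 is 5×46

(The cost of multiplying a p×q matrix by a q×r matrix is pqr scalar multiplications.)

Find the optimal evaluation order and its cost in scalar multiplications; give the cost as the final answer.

25730

Adjacent pairs: M1M2 = 40·38·47 = 71440; M2M3 = 38·47·5 = 8930; M3M4 = 47·5·46 = 10810.
Length 3: M1..M3: k=1: 0+8930+40·38·5=16530; k=2: 71440+0+40·47·5=80840 → min 16530 | M2..M4: k=2: 0+10810+38·47·46=92966; k=3: 8930+0+38·5·46=17670 → min 17670.
Length 4: M1..M4: k=1: 0+17670+40·38·46=87590; k=2: 71440+10810+40·47·46=168730; k=3: 16530+0+40·5·46=25730 → min 25730.
Optimal parenthesization: ((M1(M2M3))M4) with cost 25730.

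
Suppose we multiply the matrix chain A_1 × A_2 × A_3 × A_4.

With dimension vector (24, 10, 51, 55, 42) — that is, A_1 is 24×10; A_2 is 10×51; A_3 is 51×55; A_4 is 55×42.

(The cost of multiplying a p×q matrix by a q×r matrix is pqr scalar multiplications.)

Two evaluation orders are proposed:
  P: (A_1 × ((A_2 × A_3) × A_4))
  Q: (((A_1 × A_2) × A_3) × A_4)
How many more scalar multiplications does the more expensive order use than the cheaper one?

73770

Order P = (A_1 × ((A_2 × A_3) × A_4)): (A_2 × A_3): 10×51 by 51×55 → 10×55, cost 10·51·55 = 28050; ((A_2 × A_3) × A_4): 10×55 by 55×42 → 10×42, cost 10·55·42 = 23100; cumulative 51150; (A_1 × ((A_2 × A_3) × A_4)): 24×10 by 10×42 → 24×42, cost 24·10·42 = 10080; cumulative 61230. Total 61230.
Order Q = (((A_1 × A_2) × A_3) × A_4): (A_1 × A_2): 24×10 by 10×51 → 24×51, cost 24·10·51 = 12240; ((A_1 × A_2) × A_3): 24×51 by 51×55 → 24×55, cost 24·51·55 = 67320; cumulative 79560; (((A_1 × A_2) × A_3) × A_4): 24×55 by 55×42 → 24×42, cost 24·55·42 = 55440; cumulative 135000. Total 135000.
Difference: |61230 − 135000| = 73770.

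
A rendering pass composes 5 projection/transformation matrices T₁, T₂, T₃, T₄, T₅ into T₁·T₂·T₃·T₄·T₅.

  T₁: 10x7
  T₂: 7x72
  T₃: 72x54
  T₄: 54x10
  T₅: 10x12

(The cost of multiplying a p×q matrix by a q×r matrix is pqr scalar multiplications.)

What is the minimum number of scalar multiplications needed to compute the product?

32676

Adjacent pairs: T₁T₂ = 10·7·72 = 5040; T₂T₃ = 7·72·54 = 27216; T₃T₄ = 72·54·10 = 38880; T₄T₅ = 54·10·12 = 6480.
Length 3: T₁..T₃: k=1: 0+27216+10·7·54=30996; k=2: 5040+0+10·72·54=43920 → min 30996 | T₂..T₄: k=2: 0+38880+7·72·10=43920; k=3: 27216+0+7·54·10=30996 → min 30996 | T₃..T₅: k=3: 0+6480+72·54·12=53136; k=4: 38880+0+72·10·12=47520 → min 47520.
Length 4: T₁..T₄: k=1: 0+30996+10·7·10=31696; k=2: 5040+38880+10·72·10=51120; k=3: 30996+0+10·54·10=36396 → min 31696 | T₂..T₅: k=2: 0+47520+7·72·12=53568; k=3: 27216+6480+7·54·12=38232; k=4: 30996+0+7·10·12=31836 → min 31836.
Length 5: T₁..T₅: k=1: 0+31836+10·7·12=32676; k=2: 5040+47520+10·72·12=61200; k=3: 30996+6480+10·54·12=43956; k=4: 31696+0+10·10·12=32896 → min 32676.
Optimal order: (T₁·(((T₂·T₃)·T₄)·T₅)) with cost 32676.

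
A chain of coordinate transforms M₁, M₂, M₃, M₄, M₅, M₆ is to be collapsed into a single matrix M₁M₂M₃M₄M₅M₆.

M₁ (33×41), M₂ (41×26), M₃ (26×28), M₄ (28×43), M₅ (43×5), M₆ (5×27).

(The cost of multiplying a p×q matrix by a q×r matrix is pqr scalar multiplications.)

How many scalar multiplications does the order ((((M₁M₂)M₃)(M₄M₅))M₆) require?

74297

(M₁M₂): 33×41 by 41×26 → 33×26, cost 33·41·26 = 35178
((M₁M₂)M₃): 33×26 by 26×28 → 33×28, cost 33·26·28 = 24024; cumulative 59202
(M₄M₅): 28×43 by 43×5 → 28×5, cost 28·43·5 = 6020
(((M₁M₂)M₃)(M₄M₅)): 33×28 by 28×5 → 33×5, cost 33·28·5 = 4620; cumulative 69842
((((M₁M₂)M₃)(M₄M₅))M₆): 33×5 by 5×27 → 33×27, cost 33·5·27 = 4455; cumulative 74297
Total: 74297 scalar multiplications.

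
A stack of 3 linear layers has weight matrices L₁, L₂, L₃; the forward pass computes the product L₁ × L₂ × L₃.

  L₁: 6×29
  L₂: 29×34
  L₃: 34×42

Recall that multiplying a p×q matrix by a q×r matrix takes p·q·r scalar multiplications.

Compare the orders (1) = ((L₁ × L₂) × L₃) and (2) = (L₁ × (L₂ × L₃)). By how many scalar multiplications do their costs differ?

34236

Order (1) = ((L₁ × L₂) × L₃): (L₁ × L₂): 6×29 by 29×34 → 6×34, cost 6·29·34 = 5916; ((L₁ × L₂) × L₃): 6×34 by 34×42 → 6×42, cost 6·34·42 = 8568; cumulative 14484. Total 14484.
Order (2) = (L₁ × (L₂ × L₃)): (L₂ × L₃): 29×34 by 34×42 → 29×42, cost 29·34·42 = 41412; (L₁ × (L₂ × L₃)): 6×29 by 29×42 → 6×42, cost 6·29·42 = 7308; cumulative 48720. Total 48720.
Difference: |14484 − 48720| = 34236.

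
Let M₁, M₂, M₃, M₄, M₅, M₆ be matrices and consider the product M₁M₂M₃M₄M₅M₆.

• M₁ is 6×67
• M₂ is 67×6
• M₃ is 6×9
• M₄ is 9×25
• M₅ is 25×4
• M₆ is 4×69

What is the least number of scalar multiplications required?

Adjacent pairs: M₁M₂ = 6·67·6 = 2412; M₂M₃ = 67·6·9 = 3618; M₃M₄ = 6·9·25 = 1350; M₄M₅ = 9·25·4 = 900; M₅M₆ = 25·4·69 = 6900.
Length 3: M₁..M₃: k=1: 0+3618+6·67·9=7236; k=2: 2412+0+6·6·9=2736 → min 2736 | M₂..M₄: k=2: 0+1350+67·6·25=11400; k=3: 3618+0+67·9·25=18693 → min 11400 | M₃..M₅: k=3: 0+900+6·9·4=1116; k=4: 1350+0+6·25·4=1950 → min 1116 | M₄..M₆: k=4: 0+6900+9·25·69=22425; k=5: 900+0+9·4·69=3384 → min 3384.
Length 4: M₁..M₄: k=1: 0+11400+6·67·25=21450; k=2: 2412+1350+6·6·25=4662; k=3: 2736+0+6·9·25=4086 → min 4086 | M₂..M₅: k=2: 0+1116+67·6·4=2724; k=3: 3618+900+67·9·4=6930; k=4: 11400+0+67·25·4=18100 → min 2724 | M₃..M₆: k=3: 0+3384+6·9·69=7110; k=4: 1350+6900+6·25·69=18600; k=5: 1116+0+6·4·69=2772 → min 2772.
Length 5: M₁..M₅: k=1: 0+2724+6·67·4=4332; k=2: 2412+1116+6·6·4=3672; k=3: 2736+900+6·9·4=3852; k=4: 4086+0+6·25·4=4686 → min 3672 | M₂..M₆: k=2: 0+2772+67·6·69=30510; k=3: 3618+3384+67·9·69=48609; k=4: 11400+6900+67·25·69=133875; k=5: 2724+0+67·4·69=21216 → min 21216.
Length 6: M₁..M₆: k=1: 0+21216+6·67·69=48954; k=2: 2412+2772+6·6·69=7668; k=3: 2736+3384+6·9·69=9846; k=4: 4086+6900+6·25·69=21336; k=5: 3672+0+6·4·69=5328 → min 5328.
Optimal order: (((M₁M₂)(M₃(M₄M₅)))M₆) with cost 5328.

5328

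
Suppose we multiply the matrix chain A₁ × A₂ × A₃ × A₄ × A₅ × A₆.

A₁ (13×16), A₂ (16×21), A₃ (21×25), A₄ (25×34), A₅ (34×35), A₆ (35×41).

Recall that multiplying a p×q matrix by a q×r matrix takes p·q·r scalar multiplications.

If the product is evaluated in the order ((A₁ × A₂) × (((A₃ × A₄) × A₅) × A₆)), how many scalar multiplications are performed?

(A₁ × A₂): 13×16 by 16×21 → 13×21, cost 13·16·21 = 4368
(A₃ × A₄): 21×25 by 25×34 → 21×34, cost 21·25·34 = 17850
((A₃ × A₄) × A₅): 21×34 by 34×35 → 21×35, cost 21·34·35 = 24990; cumulative 42840
(((A₃ × A₄) × A₅) × A₆): 21×35 by 35×41 → 21×41, cost 21·35·41 = 30135; cumulative 72975
((A₁ × A₂) × (((A₃ × A₄) × A₅) × A₆)): 13×21 by 21×41 → 13×41, cost 13·21·41 = 11193; cumulative 88536
Total: 88536 scalar multiplications.

88536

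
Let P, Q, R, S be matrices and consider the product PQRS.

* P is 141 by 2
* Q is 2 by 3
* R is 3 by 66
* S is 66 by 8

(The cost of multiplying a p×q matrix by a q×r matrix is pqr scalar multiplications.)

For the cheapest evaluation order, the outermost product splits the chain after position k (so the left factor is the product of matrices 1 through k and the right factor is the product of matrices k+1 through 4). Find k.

1

Adjacent pairs: PQ = 141·2·3 = 846; QR = 2·3·66 = 396; RS = 3·66·8 = 1584.
Length 3: P..R: k=1: 0+396+141·2·66=19008; k=2: 846+0+141·3·66=28764 → min 19008 | Q..S: k=2: 0+1584+2·3·8=1632; k=3: 396+0+2·66·8=1452 → min 1452.
Top-level splits: k=1: (P..P)·(Q..S) → 0+1452+141·2·8 = 3708; k=2: (P..Q)·(R..S) → 846+1584+141·3·8 = 5814; k=3: (P..R)·(S..S) → 19008+0+141·66·8 = 93456.
Best split is after P, i.e. k = 1.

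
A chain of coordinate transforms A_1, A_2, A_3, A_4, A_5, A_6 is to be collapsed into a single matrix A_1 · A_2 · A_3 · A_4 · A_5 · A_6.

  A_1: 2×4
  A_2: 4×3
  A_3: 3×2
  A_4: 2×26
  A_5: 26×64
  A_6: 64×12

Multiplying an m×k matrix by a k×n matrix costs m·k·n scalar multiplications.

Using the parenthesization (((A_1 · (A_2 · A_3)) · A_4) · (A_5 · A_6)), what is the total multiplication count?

20736

(A_2 · A_3): 4×3 by 3×2 → 4×2, cost 4·3·2 = 24
(A_1 · (A_2 · A_3)): 2×4 by 4×2 → 2×2, cost 2·4·2 = 16; cumulative 40
((A_1 · (A_2 · A_3)) · A_4): 2×2 by 2×26 → 2×26, cost 2·2·26 = 104; cumulative 144
(A_5 · A_6): 26×64 by 64×12 → 26×12, cost 26·64·12 = 19968
(((A_1 · (A_2 · A_3)) · A_4) · (A_5 · A_6)): 2×26 by 26×12 → 2×12, cost 2·26·12 = 624; cumulative 20736
Total: 20736 scalar multiplications.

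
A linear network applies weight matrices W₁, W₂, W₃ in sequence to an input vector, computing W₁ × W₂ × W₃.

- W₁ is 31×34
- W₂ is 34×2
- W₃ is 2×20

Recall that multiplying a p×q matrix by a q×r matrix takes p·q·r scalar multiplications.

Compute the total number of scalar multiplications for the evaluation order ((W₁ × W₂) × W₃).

(W₁ × W₂): 31×34 by 34×2 → 31×2, cost 31·34·2 = 2108
((W₁ × W₂) × W₃): 31×2 by 2×20 → 31×20, cost 31·2·20 = 1240; cumulative 3348
Total: 3348 scalar multiplications.

3348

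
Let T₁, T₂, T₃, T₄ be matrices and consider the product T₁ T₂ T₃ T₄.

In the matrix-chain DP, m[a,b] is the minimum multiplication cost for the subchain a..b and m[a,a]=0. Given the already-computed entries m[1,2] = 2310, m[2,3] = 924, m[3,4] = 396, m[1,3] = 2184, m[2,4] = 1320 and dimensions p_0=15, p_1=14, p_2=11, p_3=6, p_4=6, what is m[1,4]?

m[1,4] = min over k∈[1,3] of m[1,k]+m[k+1,4]+p_{0}·p_k·p_{4}.
k=1: 0 + 1320 + 15·14·6 = 2580; k=2: 2310 + 396 + 15·11·6 = 3696; k=3: 2184 + 0 + 15·6·6 = 2724.
Minimum: 2580 at k=1.

2580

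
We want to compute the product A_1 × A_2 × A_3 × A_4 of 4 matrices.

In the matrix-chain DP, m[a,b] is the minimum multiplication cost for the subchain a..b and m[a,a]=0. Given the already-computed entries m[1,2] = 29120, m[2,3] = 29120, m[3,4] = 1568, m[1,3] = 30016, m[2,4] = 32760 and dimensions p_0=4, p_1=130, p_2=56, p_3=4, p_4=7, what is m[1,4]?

m[1,4] = min over k∈[1,3] of m[1,k]+m[k+1,4]+p_{0}·p_k·p_{4}.
k=1: 0 + 32760 + 4·130·7 = 36400; k=2: 29120 + 1568 + 4·56·7 = 32256; k=3: 30016 + 0 + 4·4·7 = 30128.
Minimum: 30128 at k=3.

30128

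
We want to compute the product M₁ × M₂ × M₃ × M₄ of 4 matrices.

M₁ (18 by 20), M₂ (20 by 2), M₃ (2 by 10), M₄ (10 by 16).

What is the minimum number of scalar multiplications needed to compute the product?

Adjacent pairs: M₁M₂ = 18·20·2 = 720; M₂M₃ = 20·2·10 = 400; M₃M₄ = 2·10·16 = 320.
Length 3: M₁..M₃: k=1: 0+400+18·20·10=4000; k=2: 720+0+18·2·10=1080 → min 1080 | M₂..M₄: k=2: 0+320+20·2·16=960; k=3: 400+0+20·10·16=3600 → min 960.
Length 4: M₁..M₄: k=1: 0+960+18·20·16=6720; k=2: 720+320+18·2·16=1616; k=3: 1080+0+18·10·16=3960 → min 1616.
Optimal order: ((M₁ × M₂) × (M₃ × M₄)) with cost 1616.

1616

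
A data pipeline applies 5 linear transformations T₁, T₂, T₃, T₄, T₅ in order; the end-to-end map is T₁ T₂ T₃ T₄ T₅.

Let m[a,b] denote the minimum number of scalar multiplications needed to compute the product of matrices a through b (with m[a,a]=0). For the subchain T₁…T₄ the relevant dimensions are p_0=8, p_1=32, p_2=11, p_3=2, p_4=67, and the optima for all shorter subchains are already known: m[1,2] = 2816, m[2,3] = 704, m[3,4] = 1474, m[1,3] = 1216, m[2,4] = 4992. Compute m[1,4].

m[1,4] = min over k∈[1,3] of m[1,k]+m[k+1,4]+p_{0}·p_k·p_{4}.
k=1: 0 + 4992 + 8·32·67 = 22144; k=2: 2816 + 1474 + 8·11·67 = 10186; k=3: 1216 + 0 + 8·2·67 = 2288.
Minimum: 2288 at k=3.

2288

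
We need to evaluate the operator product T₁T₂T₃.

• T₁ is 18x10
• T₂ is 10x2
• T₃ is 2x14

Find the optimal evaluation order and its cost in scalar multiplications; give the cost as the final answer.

864

(T₁(T₂T₃)): cost 2800.
((T₁T₂)T₃): cost 864.
Optimal: ((T₁T₂)T₃) with cost 864.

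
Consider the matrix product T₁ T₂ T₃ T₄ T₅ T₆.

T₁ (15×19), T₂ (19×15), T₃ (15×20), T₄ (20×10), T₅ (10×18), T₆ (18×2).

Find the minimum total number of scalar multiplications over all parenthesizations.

Adjacent pairs: T₁T₂ = 15·19·15 = 4275; T₂T₃ = 19·15·20 = 5700; T₃T₄ = 15·20·10 = 3000; T₄T₅ = 20·10·18 = 3600; T₅T₆ = 10·18·2 = 360.
Length 3: T₁..T₃: k=1: 0+5700+15·19·20=11400; k=2: 4275+0+15·15·20=8775 → min 8775 | T₂..T₄: k=2: 0+3000+19·15·10=5850; k=3: 5700+0+19·20·10=9500 → min 5850 | T₃..T₅: k=3: 0+3600+15·20·18=9000; k=4: 3000+0+15·10·18=5700 → min 5700 | T₄..T₆: k=4: 0+360+20·10·2=760; k=5: 3600+0+20·18·2=4320 → min 760.
Length 4: T₁..T₄: k=1: 0+5850+15·19·10=8700; k=2: 4275+3000+15·15·10=9525; k=3: 8775+0+15·20·10=11775 → min 8700 | T₂..T₅: k=2: 0+5700+19·15·18=10830; k=3: 5700+3600+19·20·18=16140; k=4: 5850+0+19·10·18=9270 → min 9270 | T₃..T₆: k=3: 0+760+15·20·2=1360; k=4: 3000+360+15·10·2=3660; k=5: 5700+0+15·18·2=6240 → min 1360.
Length 5: T₁..T₅: k=1: 0+9270+15·19·18=14400; k=2: 4275+5700+15·15·18=14025; k=3: 8775+3600+15·20·18=17775; k=4: 8700+0+15·10·18=11400 → min 11400 | T₂..T₆: k=2: 0+1360+19·15·2=1930; k=3: 5700+760+19·20·2=7220; k=4: 5850+360+19·10·2=6590; k=5: 9270+0+19·18·2=9954 → min 1930.
Length 6: T₁..T₆: k=1: 0+1930+15·19·2=2500; k=2: 4275+1360+15·15·2=6085; k=3: 8775+760+15·20·2=10135; k=4: 8700+360+15·10·2=9360; k=5: 11400+0+15·18·2=11940 → min 2500.
Optimal order: (T₁ (T₂ (T₃ (T₄ (T₅ T₆))))) with cost 2500.

2500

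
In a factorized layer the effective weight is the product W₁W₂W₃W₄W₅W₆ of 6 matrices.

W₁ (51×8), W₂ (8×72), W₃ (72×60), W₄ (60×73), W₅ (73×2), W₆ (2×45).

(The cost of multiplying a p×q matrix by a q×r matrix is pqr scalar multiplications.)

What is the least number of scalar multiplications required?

Adjacent pairs: W₁W₂ = 51·8·72 = 29376; W₂W₃ = 8·72·60 = 34560; W₃W₄ = 72·60·73 = 315360; W₄W₅ = 60·73·2 = 8760; W₅W₆ = 73·2·45 = 6570.
Length 3: W₁..W₃: k=1: 0+34560+51·8·60=59040; k=2: 29376+0+51·72·60=249696 → min 59040 | W₂..W₄: k=2: 0+315360+8·72·73=357408; k=3: 34560+0+8·60·73=69600 → min 69600 | W₃..W₅: k=3: 0+8760+72·60·2=17400; k=4: 315360+0+72·73·2=325872 → min 17400 | W₄..W₆: k=4: 0+6570+60·73·45=203670; k=5: 8760+0+60·2·45=14160 → min 14160.
Length 4: W₁..W₄: k=1: 0+69600+51·8·73=99384; k=2: 29376+315360+51·72·73=612792; k=3: 59040+0+51·60·73=282420 → min 99384 | W₂..W₅: k=2: 0+17400+8·72·2=18552; k=3: 34560+8760+8·60·2=44280; k=4: 69600+0+8·73·2=70768 → min 18552 | W₃..W₆: k=3: 0+14160+72·60·45=208560; k=4: 315360+6570+72·73·45=558450; k=5: 17400+0+72·2·45=23880 → min 23880.
Length 5: W₁..W₅: k=1: 0+18552+51·8·2=19368; k=2: 29376+17400+51·72·2=54120; k=3: 59040+8760+51·60·2=73920; k=4: 99384+0+51·73·2=106830 → min 19368 | W₂..W₆: k=2: 0+23880+8·72·45=49800; k=3: 34560+14160+8·60·45=70320; k=4: 69600+6570+8·73·45=102450; k=5: 18552+0+8·2·45=19272 → min 19272.
Length 6: W₁..W₆: k=1: 0+19272+51·8·45=37632; k=2: 29376+23880+51·72·45=218496; k=3: 59040+14160+51·60·45=210900; k=4: 99384+6570+51·73·45=273489; k=5: 19368+0+51·2·45=23958 → min 23958.
Optimal order: ((W₁(W₂(W₃(W₄W₅))))W₆) with cost 23958.

23958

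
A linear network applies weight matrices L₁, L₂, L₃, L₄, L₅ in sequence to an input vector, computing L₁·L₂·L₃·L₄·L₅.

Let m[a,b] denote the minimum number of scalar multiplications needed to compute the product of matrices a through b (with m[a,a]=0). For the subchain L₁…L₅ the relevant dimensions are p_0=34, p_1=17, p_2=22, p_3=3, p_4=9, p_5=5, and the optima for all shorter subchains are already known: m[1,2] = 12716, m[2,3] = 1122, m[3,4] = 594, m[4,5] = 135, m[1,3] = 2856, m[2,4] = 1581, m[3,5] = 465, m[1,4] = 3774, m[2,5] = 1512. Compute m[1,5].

m[1,5] = min over k∈[1,4] of m[1,k]+m[k+1,5]+p_{0}·p_k·p_{5}.
k=1: 0 + 1512 + 34·17·5 = 4402; k=2: 12716 + 465 + 34·22·5 = 16921; k=3: 2856 + 135 + 34·3·5 = 3501; k=4: 3774 + 0 + 34·9·5 = 5304.
Minimum: 3501 at k=3.

3501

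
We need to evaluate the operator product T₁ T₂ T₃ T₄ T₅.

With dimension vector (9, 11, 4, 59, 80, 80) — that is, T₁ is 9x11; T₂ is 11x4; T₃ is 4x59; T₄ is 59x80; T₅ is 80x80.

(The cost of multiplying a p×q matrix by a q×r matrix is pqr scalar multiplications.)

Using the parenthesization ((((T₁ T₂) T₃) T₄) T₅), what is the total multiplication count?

102600

(T₁ T₂): 9×11 by 11×4 → 9×4, cost 9·11·4 = 396
((T₁ T₂) T₃): 9×4 by 4×59 → 9×59, cost 9·4·59 = 2124; cumulative 2520
(((T₁ T₂) T₃) T₄): 9×59 by 59×80 → 9×80, cost 9·59·80 = 42480; cumulative 45000
((((T₁ T₂) T₃) T₄) T₅): 9×80 by 80×80 → 9×80, cost 9·80·80 = 57600; cumulative 102600
Total: 102600 scalar multiplications.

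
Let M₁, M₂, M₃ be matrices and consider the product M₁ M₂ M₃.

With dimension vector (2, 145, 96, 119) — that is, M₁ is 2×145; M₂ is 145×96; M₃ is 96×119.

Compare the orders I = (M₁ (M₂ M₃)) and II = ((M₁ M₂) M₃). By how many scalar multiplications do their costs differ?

Order I = (M₁ (M₂ M₃)): (M₂ M₃): 145×96 by 96×119 → 145×119, cost 145·96·119 = 1656480; (M₁ (M₂ M₃)): 2×145 by 145×119 → 2×119, cost 2·145·119 = 34510; cumulative 1690990. Total 1690990.
Order II = ((M₁ M₂) M₃): (M₁ M₂): 2×145 by 145×96 → 2×96, cost 2·145·96 = 27840; ((M₁ M₂) M₃): 2×96 by 96×119 → 2×119, cost 2·96·119 = 22848; cumulative 50688. Total 50688.
Difference: |1690990 − 50688| = 1640302.

1640302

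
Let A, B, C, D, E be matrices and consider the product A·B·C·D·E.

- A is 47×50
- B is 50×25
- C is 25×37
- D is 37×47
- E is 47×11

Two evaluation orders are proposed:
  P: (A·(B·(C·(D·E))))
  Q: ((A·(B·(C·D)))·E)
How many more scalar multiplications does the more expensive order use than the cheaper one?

Order P = (A·(B·(C·(D·E)))): (D·E): 37×47 by 47×11 → 37×11, cost 37·47·11 = 19129; (C·(D·E)): 25×37 by 37×11 → 25×11, cost 25·37·11 = 10175; cumulative 29304; (B·(C·(D·E))): 50×25 by 25×11 → 50×11, cost 50·25·11 = 13750; cumulative 43054; (A·(B·(C·(D·E)))): 47×50 by 50×11 → 47×11, cost 47·50·11 = 25850; cumulative 68904. Total 68904.
Order Q = ((A·(B·(C·D)))·E): (C·D): 25×37 by 37×47 → 25×47, cost 25·37·47 = 43475; (B·(C·D)): 50×25 by 25×47 → 50×47, cost 50·25·47 = 58750; cumulative 102225; (A·(B·(C·D))): 47×50 by 50×47 → 47×47, cost 47·50·47 = 110450; cumulative 212675; ((A·(B·(C·D)))·E): 47×47 by 47×11 → 47×11, cost 47·47·11 = 24299; cumulative 236974. Total 236974.
Difference: |68904 − 236974| = 168070.

168070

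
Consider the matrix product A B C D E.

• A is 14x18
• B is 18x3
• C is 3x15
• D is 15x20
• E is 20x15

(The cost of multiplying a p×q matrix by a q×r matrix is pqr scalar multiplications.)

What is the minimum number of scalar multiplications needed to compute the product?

Adjacent pairs: AB = 14·18·3 = 756; BC = 18·3·15 = 810; CD = 3·15·20 = 900; DE = 15·20·15 = 4500.
Length 3: A..C: k=1: 0+810+14·18·15=4590; k=2: 756+0+14·3·15=1386 → min 1386 | B..D: k=2: 0+900+18·3·20=1980; k=3: 810+0+18·15·20=6210 → min 1980 | C..E: k=3: 0+4500+3·15·15=5175; k=4: 900+0+3·20·15=1800 → min 1800.
Length 4: A..D: k=1: 0+1980+14·18·20=7020; k=2: 756+900+14·3·20=2496; k=3: 1386+0+14·15·20=5586 → min 2496 | B..E: k=2: 0+1800+18·3·15=2610; k=3: 810+4500+18·15·15=9360; k=4: 1980+0+18·20·15=7380 → min 2610.
Length 5: A..E: k=1: 0+2610+14·18·15=6390; k=2: 756+1800+14·3·15=3186; k=3: 1386+4500+14·15·15=9036; k=4: 2496+0+14·20·15=6696 → min 3186.
Optimal order: ((A B) ((C D) E)) with cost 3186.

3186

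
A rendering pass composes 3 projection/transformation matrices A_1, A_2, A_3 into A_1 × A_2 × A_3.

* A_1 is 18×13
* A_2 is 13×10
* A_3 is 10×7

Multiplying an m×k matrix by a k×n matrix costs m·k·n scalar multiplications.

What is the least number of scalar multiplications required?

2548

Order (A_1 × (A_2 × A_3)): (A_2 × A_3): 13×10 by 10×7 → 13×7, cost 13·10·7 = 910; (A_1 × (A_2 × A_3)): 18×13 by 13×7 → 18×7, cost 18·13·7 = 1638; cumulative 2548. Total 2548.
Order ((A_1 × A_2) × A_3): (A_1 × A_2): 18×13 by 13×10 → 18×10, cost 18·13·10 = 2340; ((A_1 × A_2) × A_3): 18×10 by 10×7 → 18×7, cost 18·10·7 = 1260; cumulative 3600. Total 3600.
Minimum: 2548.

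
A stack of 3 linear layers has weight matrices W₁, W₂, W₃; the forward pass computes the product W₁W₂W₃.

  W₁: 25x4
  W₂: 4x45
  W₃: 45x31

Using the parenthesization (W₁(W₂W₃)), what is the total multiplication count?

8680

(W₂W₃): 4×45 by 45×31 → 4×31, cost 4·45·31 = 5580
(W₁(W₂W₃)): 25×4 by 4×31 → 25×31, cost 25·4·31 = 3100; cumulative 8680
Total: 8680 scalar multiplications.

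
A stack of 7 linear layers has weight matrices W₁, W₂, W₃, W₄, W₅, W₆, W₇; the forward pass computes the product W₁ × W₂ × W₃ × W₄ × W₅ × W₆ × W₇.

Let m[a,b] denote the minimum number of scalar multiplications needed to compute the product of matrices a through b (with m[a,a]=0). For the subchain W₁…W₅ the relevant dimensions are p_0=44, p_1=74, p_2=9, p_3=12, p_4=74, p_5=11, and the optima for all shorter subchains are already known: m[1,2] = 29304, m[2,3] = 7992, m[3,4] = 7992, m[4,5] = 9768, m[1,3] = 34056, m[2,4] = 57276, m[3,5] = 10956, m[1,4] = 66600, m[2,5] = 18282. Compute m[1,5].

m[1,5] = min over k∈[1,4] of m[1,k]+m[k+1,5]+p_{0}·p_k·p_{5}.
k=1: 0 + 18282 + 44·74·11 = 54098; k=2: 29304 + 10956 + 44·9·11 = 44616; k=3: 34056 + 9768 + 44·12·11 = 49632; k=4: 66600 + 0 + 44·74·11 = 102416.
Minimum: 44616 at k=2.

44616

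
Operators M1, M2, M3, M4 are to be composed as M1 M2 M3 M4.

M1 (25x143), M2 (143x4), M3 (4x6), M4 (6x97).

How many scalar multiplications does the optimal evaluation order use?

Adjacent pairs: M1M2 = 25·143·4 = 14300; M2M3 = 143·4·6 = 3432; M3M4 = 4·6·97 = 2328.
Length 3: M1..M3: k=1: 0+3432+25·143·6=24882; k=2: 14300+0+25·4·6=14900 → min 14900 | M2..M4: k=2: 0+2328+143·4·97=57812; k=3: 3432+0+143·6·97=86658 → min 57812.
Length 4: M1..M4: k=1: 0+57812+25·143·97=404587; k=2: 14300+2328+25·4·97=26328; k=3: 14900+0+25·6·97=29450 → min 26328.
Optimal order: ((M1 M2) (M3 M4)) with cost 26328.

26328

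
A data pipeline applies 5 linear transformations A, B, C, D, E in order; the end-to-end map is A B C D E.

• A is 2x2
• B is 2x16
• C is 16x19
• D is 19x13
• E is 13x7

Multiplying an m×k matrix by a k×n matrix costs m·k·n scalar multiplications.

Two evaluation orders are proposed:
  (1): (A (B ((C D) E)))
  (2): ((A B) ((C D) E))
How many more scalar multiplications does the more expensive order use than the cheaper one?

36

Order (1) = (A (B ((C D) E))): (C D): 16×19 by 19×13 → 16×13, cost 16·19·13 = 3952; ((C D) E): 16×13 by 13×7 → 16×7, cost 16·13·7 = 1456; cumulative 5408; (B ((C D) E)): 2×16 by 16×7 → 2×7, cost 2·16·7 = 224; cumulative 5632; (A (B ((C D) E))): 2×2 by 2×7 → 2×7, cost 2·2·7 = 28; cumulative 5660. Total 5660.
Order (2) = ((A B) ((C D) E)): (A B): 2×2 by 2×16 → 2×16, cost 2·2·16 = 64; (C D): 16×19 by 19×13 → 16×13, cost 16·19·13 = 3952; ((C D) E): 16×13 by 13×7 → 16×7, cost 16·13·7 = 1456; cumulative 5408; ((A B) ((C D) E)): 2×16 by 16×7 → 2×7, cost 2·16·7 = 224; cumulative 5696. Total 5696.
Difference: |5660 − 5696| = 36.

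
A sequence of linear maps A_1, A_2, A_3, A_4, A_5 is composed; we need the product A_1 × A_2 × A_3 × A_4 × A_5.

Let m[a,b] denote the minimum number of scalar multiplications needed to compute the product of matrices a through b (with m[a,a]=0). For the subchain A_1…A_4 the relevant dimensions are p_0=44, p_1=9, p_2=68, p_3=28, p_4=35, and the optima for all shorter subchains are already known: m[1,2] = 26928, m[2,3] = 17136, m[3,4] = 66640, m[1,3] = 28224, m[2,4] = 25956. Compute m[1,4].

m[1,4] = min over k∈[1,3] of m[1,k]+m[k+1,4]+p_{0}·p_k·p_{4}.
k=1: 0 + 25956 + 44·9·35 = 39816; k=2: 26928 + 66640 + 44·68·35 = 198288; k=3: 28224 + 0 + 44·28·35 = 71344.
Minimum: 39816 at k=1.

39816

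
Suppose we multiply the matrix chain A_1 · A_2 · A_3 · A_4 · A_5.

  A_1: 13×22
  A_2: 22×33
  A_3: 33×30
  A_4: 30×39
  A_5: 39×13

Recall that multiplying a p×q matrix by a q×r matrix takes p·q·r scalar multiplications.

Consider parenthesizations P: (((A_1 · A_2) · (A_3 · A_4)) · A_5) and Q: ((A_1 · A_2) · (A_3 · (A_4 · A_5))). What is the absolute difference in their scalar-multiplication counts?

Order P = (((A_1 · A_2) · (A_3 · A_4)) · A_5): (A_1 · A_2): 13×22 by 22×33 → 13×33, cost 13·22·33 = 9438; (A_3 · A_4): 33×30 by 30×39 → 33×39, cost 33·30·39 = 38610; ((A_1 · A_2) · (A_3 · A_4)): 13×33 by 33×39 → 13×39, cost 13·33·39 = 16731; cumulative 64779; (((A_1 · A_2) · (A_3 · A_4)) · A_5): 13×39 by 39×13 → 13×13, cost 13·39·13 = 6591; cumulative 71370. Total 71370.
Order Q = ((A_1 · A_2) · (A_3 · (A_4 · A_5))): (A_1 · A_2): 13×22 by 22×33 → 13×33, cost 13·22·33 = 9438; (A_4 · A_5): 30×39 by 39×13 → 30×13, cost 30·39·13 = 15210; (A_3 · (A_4 · A_5)): 33×30 by 30×13 → 33×13, cost 33·30·13 = 12870; cumulative 28080; ((A_1 · A_2) · (A_3 · (A_4 · A_5))): 13×33 by 33×13 → 13×13, cost 13·33·13 = 5577; cumulative 43095. Total 43095.
Difference: |71370 − 43095| = 28275.

28275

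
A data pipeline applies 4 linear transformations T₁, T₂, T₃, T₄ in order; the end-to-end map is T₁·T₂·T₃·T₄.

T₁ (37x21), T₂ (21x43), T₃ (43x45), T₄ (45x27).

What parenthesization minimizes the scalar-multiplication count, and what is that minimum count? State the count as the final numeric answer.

Adjacent pairs: T₁T₂ = 37·21·43 = 33411; T₂T₃ = 21·43·45 = 40635; T₃T₄ = 43·45·27 = 52245.
Length 3: T₁..T₃: k=1: 0+40635+37·21·45=75600; k=2: 33411+0+37·43·45=105006 → min 75600 | T₂..T₄: k=2: 0+52245+21·43·27=76626; k=3: 40635+0+21·45·27=66150 → min 66150.
Length 4: T₁..T₄: k=1: 0+66150+37·21·27=87129; k=2: 33411+52245+37·43·27=128613; k=3: 75600+0+37·45·27=120555 → min 87129.
Optimal parenthesization: (T₁·((T₂·T₃)·T₄)) with cost 87129.

87129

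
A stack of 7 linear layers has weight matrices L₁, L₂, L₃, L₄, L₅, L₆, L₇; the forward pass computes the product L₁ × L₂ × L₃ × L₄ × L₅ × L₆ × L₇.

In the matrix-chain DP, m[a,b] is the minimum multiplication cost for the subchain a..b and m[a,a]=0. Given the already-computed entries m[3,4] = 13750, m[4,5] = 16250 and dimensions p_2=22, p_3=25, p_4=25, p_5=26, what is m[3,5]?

m[3,5] = min over k∈[3,4] of m[3,k]+m[k+1,5]+p_{2}·p_k·p_{5}.
k=3: 0 + 16250 + 22·25·26 = 30550; k=4: 13750 + 0 + 22·25·26 = 28050.
Minimum: 28050 at k=4.

28050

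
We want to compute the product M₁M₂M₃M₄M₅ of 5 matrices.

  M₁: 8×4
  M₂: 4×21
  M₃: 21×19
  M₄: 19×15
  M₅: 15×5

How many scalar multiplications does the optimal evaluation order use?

3196

Adjacent pairs: M₁M₂ = 8·4·21 = 672; M₂M₃ = 4·21·19 = 1596; M₃M₄ = 21·19·15 = 5985; M₄M₅ = 19·15·5 = 1425.
Length 3: M₁..M₃: k=1: 0+1596+8·4·19=2204; k=2: 672+0+8·21·19=3864 → min 2204 | M₂..M₄: k=2: 0+5985+4·21·15=7245; k=3: 1596+0+4·19·15=2736 → min 2736 | M₃..M₅: k=3: 0+1425+21·19·5=3420; k=4: 5985+0+21·15·5=7560 → min 3420.
Length 4: M₁..M₄: k=1: 0+2736+8·4·15=3216; k=2: 672+5985+8·21·15=9177; k=3: 2204+0+8·19·15=4484 → min 3216 | M₂..M₅: k=2: 0+3420+4·21·5=3840; k=3: 1596+1425+4·19·5=3401; k=4: 2736+0+4·15·5=3036 → min 3036.
Length 5: M₁..M₅: k=1: 0+3036+8·4·5=3196; k=2: 672+3420+8·21·5=4932; k=3: 2204+1425+8·19·5=4389; k=4: 3216+0+8·15·5=3816 → min 3196.
Optimal order: (M₁(((M₂M₃)M₄)M₅)) with cost 3196.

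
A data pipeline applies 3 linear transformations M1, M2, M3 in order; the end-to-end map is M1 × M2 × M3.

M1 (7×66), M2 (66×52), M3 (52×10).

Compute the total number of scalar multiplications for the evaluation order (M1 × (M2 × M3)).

38940

(M2 × M3): 66×52 by 52×10 → 66×10, cost 66·52·10 = 34320
(M1 × (M2 × M3)): 7×66 by 66×10 → 7×10, cost 7·66·10 = 4620; cumulative 38940
Total: 38940 scalar multiplications.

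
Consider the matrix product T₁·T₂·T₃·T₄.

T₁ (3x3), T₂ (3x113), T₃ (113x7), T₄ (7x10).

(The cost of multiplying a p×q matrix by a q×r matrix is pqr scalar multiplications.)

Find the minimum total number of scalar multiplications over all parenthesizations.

Adjacent pairs: T₁T₂ = 3·3·113 = 1017; T₂T₃ = 3·113·7 = 2373; T₃T₄ = 113·7·10 = 7910.
Length 3: T₁..T₃: k=1: 0+2373+3·3·7=2436; k=2: 1017+0+3·113·7=3390 → min 2436 | T₂..T₄: k=2: 0+7910+3·113·10=11300; k=3: 2373+0+3·7·10=2583 → min 2583.
Length 4: T₁..T₄: k=1: 0+2583+3·3·10=2673; k=2: 1017+7910+3·113·10=12317; k=3: 2436+0+3·7·10=2646 → min 2646.
Optimal order: ((T₁·(T₂·T₃))·T₄) with cost 2646.

2646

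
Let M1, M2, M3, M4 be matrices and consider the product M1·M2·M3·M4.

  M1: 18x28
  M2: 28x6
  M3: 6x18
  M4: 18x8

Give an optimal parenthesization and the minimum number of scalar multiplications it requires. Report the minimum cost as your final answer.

4752

Adjacent pairs: M1M2 = 18·28·6 = 3024; M2M3 = 28·6·18 = 3024; M3M4 = 6·18·8 = 864.
Length 3: M1..M3: k=1: 0+3024+18·28·18=12096; k=2: 3024+0+18·6·18=4968 → min 4968 | M2..M4: k=2: 0+864+28·6·8=2208; k=3: 3024+0+28·18·8=7056 → min 2208.
Length 4: M1..M4: k=1: 0+2208+18·28·8=6240; k=2: 3024+864+18·6·8=4752; k=3: 4968+0+18·18·8=7560 → min 4752.
Optimal parenthesization: ((M1·M2)·(M3·M4)) with cost 4752.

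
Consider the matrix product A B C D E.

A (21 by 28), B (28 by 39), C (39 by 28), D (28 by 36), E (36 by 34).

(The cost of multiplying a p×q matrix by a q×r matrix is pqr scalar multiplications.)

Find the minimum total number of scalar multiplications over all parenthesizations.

Adjacent pairs: AB = 21·28·39 = 22932; BC = 28·39·28 = 30576; CD = 39·28·36 = 39312; DE = 28·36·34 = 34272.
Length 3: A..C: k=1: 0+30576+21·28·28=47040; k=2: 22932+0+21·39·28=45864 → min 45864 | B..D: k=2: 0+39312+28·39·36=78624; k=3: 30576+0+28·28·36=58800 → min 58800 | C..E: k=3: 0+34272+39·28·34=71400; k=4: 39312+0+39·36·34=87048 → min 71400.
Length 4: A..D: k=1: 0+58800+21·28·36=79968; k=2: 22932+39312+21·39·36=91728; k=3: 45864+0+21·28·36=67032 → min 67032 | B..E: k=2: 0+71400+28·39·34=108528; k=3: 30576+34272+28·28·34=91504; k=4: 58800+0+28·36·34=93072 → min 91504.
Length 5: A..E: k=1: 0+91504+21·28·34=111496; k=2: 22932+71400+21·39·34=122178; k=3: 45864+34272+21·28·34=100128; k=4: 67032+0+21·36·34=92736 → min 92736.
Optimal order: ((((A B) C) D) E) with cost 92736.

92736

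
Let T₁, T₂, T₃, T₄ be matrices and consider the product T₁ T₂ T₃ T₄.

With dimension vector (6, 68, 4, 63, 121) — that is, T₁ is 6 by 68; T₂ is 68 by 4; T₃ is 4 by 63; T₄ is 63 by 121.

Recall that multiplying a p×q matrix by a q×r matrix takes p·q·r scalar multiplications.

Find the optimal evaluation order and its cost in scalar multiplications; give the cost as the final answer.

35028

Adjacent pairs: T₁T₂ = 6·68·4 = 1632; T₂T₃ = 68·4·63 = 17136; T₃T₄ = 4·63·121 = 30492.
Length 3: T₁..T₃: k=1: 0+17136+6·68·63=42840; k=2: 1632+0+6·4·63=3144 → min 3144 | T₂..T₄: k=2: 0+30492+68·4·121=63404; k=3: 17136+0+68·63·121=535500 → min 63404.
Length 4: T₁..T₄: k=1: 0+63404+6·68·121=112772; k=2: 1632+30492+6·4·121=35028; k=3: 3144+0+6·63·121=48882 → min 35028.
Optimal parenthesization: ((T₁ T₂) (T₃ T₄)) with cost 35028.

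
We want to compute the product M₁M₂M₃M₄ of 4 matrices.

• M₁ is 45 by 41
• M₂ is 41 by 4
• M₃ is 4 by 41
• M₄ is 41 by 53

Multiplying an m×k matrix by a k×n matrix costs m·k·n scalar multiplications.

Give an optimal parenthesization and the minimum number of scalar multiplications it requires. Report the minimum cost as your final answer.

Adjacent pairs: M₁M₂ = 45·41·4 = 7380; M₂M₃ = 41·4·41 = 6724; M₃M₄ = 4·41·53 = 8692.
Length 3: M₁..M₃: k=1: 0+6724+45·41·41=82369; k=2: 7380+0+45·4·41=14760 → min 14760 | M₂..M₄: k=2: 0+8692+41·4·53=17384; k=3: 6724+0+41·41·53=95817 → min 17384.
Length 4: M₁..M₄: k=1: 0+17384+45·41·53=115169; k=2: 7380+8692+45·4·53=25612; k=3: 14760+0+45·41·53=112545 → min 25612.
Optimal parenthesization: ((M₁M₂)(M₃M₄)) with cost 25612.

25612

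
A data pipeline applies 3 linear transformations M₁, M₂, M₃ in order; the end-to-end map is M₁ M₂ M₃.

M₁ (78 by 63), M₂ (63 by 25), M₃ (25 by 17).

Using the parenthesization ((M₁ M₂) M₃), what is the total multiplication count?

(M₁ M₂): 78×63 by 63×25 → 78×25, cost 78·63·25 = 122850
((M₁ M₂) M₃): 78×25 by 25×17 → 78×17, cost 78·25·17 = 33150; cumulative 156000
Total: 156000 scalar multiplications.

156000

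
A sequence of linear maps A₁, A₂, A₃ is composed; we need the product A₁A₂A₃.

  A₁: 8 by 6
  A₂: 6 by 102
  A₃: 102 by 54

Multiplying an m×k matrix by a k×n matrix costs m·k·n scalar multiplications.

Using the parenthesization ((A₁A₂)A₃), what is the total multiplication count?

(A₁A₂): 8×6 by 6×102 → 8×102, cost 8·6·102 = 4896
((A₁A₂)A₃): 8×102 by 102×54 → 8×54, cost 8·102·54 = 44064; cumulative 48960
Total: 48960 scalar multiplications.

48960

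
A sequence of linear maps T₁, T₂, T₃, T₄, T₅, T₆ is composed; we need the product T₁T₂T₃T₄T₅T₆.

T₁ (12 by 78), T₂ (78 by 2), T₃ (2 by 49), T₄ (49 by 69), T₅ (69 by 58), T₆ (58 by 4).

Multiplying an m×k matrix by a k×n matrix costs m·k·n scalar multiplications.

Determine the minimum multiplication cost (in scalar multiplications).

17198

Adjacent pairs: T₁T₂ = 12·78·2 = 1872; T₂T₃ = 78·2·49 = 7644; T₃T₄ = 2·49·69 = 6762; T₄T₅ = 49·69·58 = 196098; T₅T₆ = 69·58·4 = 16008.
Length 3: T₁..T₃: k=1: 0+7644+12·78·49=53508; k=2: 1872+0+12·2·49=3048 → min 3048 | T₂..T₄: k=2: 0+6762+78·2·69=17526; k=3: 7644+0+78·49·69=271362 → min 17526 | T₃..T₅: k=3: 0+196098+2·49·58=201782; k=4: 6762+0+2·69·58=14766 → min 14766 | T₄..T₆: k=4: 0+16008+49·69·4=29532; k=5: 196098+0+49·58·4=207466 → min 29532.
Length 4: T₁..T₄: k=1: 0+17526+12·78·69=82110; k=2: 1872+6762+12·2·69=10290; k=3: 3048+0+12·49·69=43620 → min 10290 | T₂..T₅: k=2: 0+14766+78·2·58=23814; k=3: 7644+196098+78·49·58=425418; k=4: 17526+0+78·69·58=329682 → min 23814 | T₃..T₆: k=3: 0+29532+2·49·4=29924; k=4: 6762+16008+2·69·4=23322; k=5: 14766+0+2·58·4=15230 → min 15230.
Length 5: T₁..T₅: k=1: 0+23814+12·78·58=78102; k=2: 1872+14766+12·2·58=18030; k=3: 3048+196098+12·49·58=233250; k=4: 10290+0+12·69·58=58314 → min 18030 | T₂..T₆: k=2: 0+15230+78·2·4=15854; k=3: 7644+29532+78·49·4=52464; k=4: 17526+16008+78·69·4=55062; k=5: 23814+0+78·58·4=41910 → min 15854.
Length 6: T₁..T₆: k=1: 0+15854+12·78·4=19598; k=2: 1872+15230+12·2·4=17198; k=3: 3048+29532+12·49·4=34932; k=4: 10290+16008+12·69·4=29610; k=5: 18030+0+12·58·4=20814 → min 17198.
Optimal order: ((T₁T₂)(((T₃T₄)T₅)T₆)) with cost 17198.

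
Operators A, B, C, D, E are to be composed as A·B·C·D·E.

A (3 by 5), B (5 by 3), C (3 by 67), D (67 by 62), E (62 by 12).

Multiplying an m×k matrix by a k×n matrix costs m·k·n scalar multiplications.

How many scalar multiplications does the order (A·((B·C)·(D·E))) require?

55053

(B·C): 5×3 by 3×67 → 5×67, cost 5·3·67 = 1005
(D·E): 67×62 by 62×12 → 67×12, cost 67·62·12 = 49848
((B·C)·(D·E)): 5×67 by 67×12 → 5×12, cost 5·67·12 = 4020; cumulative 54873
(A·((B·C)·(D·E))): 3×5 by 5×12 → 3×12, cost 3·5·12 = 180; cumulative 55053
Total: 55053 scalar multiplications.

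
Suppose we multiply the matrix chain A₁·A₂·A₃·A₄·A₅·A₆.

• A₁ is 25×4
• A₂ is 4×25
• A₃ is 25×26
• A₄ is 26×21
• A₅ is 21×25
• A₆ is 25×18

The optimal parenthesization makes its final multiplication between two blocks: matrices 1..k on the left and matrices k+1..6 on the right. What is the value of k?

Adjacent pairs: A₁A₂ = 25·4·25 = 2500; A₂A₃ = 4·25·26 = 2600; A₃A₄ = 25·26·21 = 13650; A₄A₅ = 26·21·25 = 13650; A₅A₆ = 21·25·18 = 9450.
Length 3: A₁..A₃: k=1: 0+2600+25·4·26=5200; k=2: 2500+0+25·25·26=18750 → min 5200 | A₂..A₄: k=2: 0+13650+4·25·21=15750; k=3: 2600+0+4·26·21=4784 → min 4784 | A₃..A₅: k=3: 0+13650+25·26·25=29900; k=4: 13650+0+25·21·25=26775 → min 26775 | A₄..A₆: k=4: 0+9450+26·21·18=19278; k=5: 13650+0+26·25·18=25350 → min 19278.
Length 4: A₁..A₄: k=1: 0+4784+25·4·21=6884; k=2: 2500+13650+25·25·21=29275; k=3: 5200+0+25·26·21=18850 → min 6884 | A₂..A₅: k=2: 0+26775+4·25·25=29275; k=3: 2600+13650+4·26·25=18850; k=4: 4784+0+4·21·25=6884 → min 6884 | A₃..A₆: k=3: 0+19278+25·26·18=30978; k=4: 13650+9450+25·21·18=32550; k=5: 26775+0+25·25·18=38025 → min 30978.
Length 5: A₁..A₅: k=1: 0+6884+25·4·25=9384; k=2: 2500+26775+25·25·25=44900; k=3: 5200+13650+25·26·25=35100; k=4: 6884+0+25·21·25=20009 → min 9384 | A₂..A₆: k=2: 0+30978+4·25·18=32778; k=3: 2600+19278+4·26·18=23750; k=4: 4784+9450+4·21·18=15746; k=5: 6884+0+4·25·18=8684 → min 8684.
Top-level splits: k=1: (A₁..A₁)·(A₂..A₆) → 0+8684+25·4·18 = 10484; k=2: (A₁..A₂)·(A₃..A₆) → 2500+30978+25·25·18 = 44728; k=3: (A₁..A₃)·(A₄..A₆) → 5200+19278+25·26·18 = 36178; k=4: (A₁..A₄)·(A₅..A₆) → 6884+9450+25·21·18 = 25784; k=5: (A₁..A₅)·(A₆..A₆) → 9384+0+25·25·18 = 20634.
Best split is after A₁, i.e. k = 1.

1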